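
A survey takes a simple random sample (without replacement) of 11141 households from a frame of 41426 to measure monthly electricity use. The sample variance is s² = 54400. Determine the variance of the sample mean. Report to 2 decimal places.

Under SRS without replacement, Var(ȳ) = (1 − f)·s²/n with f = n/N = 11141/41426 = 0.26893738.
Var(ȳ) = (1 − 0.26893738)·54400/11141 = 0.73106262·4.8828651 = 3.5696801.

3.57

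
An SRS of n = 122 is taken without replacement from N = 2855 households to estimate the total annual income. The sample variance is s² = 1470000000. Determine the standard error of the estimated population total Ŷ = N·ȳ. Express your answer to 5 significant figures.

9.6962 × 10^6

Var(Ŷ) = N²·Var(ȳ) = N²·(1 − n/N)·s²/n.
f = 122/2855 = 0.04273205; Var(ȳ) = 0.95726795·1470000000/122 = 1.1534294 × 10^7.
Var(Ŷ) = 2855² · (1.1534294 × 10^7) = 9.4016319 × 10^13.
SE(Ŷ) = √(9.4016319 × 10^13) = 9.6962 × 10^6.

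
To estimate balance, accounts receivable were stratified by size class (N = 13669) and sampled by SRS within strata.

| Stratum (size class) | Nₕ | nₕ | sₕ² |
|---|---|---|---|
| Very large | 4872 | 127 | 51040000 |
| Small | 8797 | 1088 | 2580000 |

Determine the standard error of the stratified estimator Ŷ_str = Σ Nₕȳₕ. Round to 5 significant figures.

Var(Ŷ_str) = Σₕ Nₕ²(1 − fₕ)sₕ²/nₕ.
Very large: 4872²·(1 − 127/4872)·51040000/127 = 9.2907429 × 10^12.
Small: 8797²·(1 − 1088/8797)·2580000/1088 = 1.6081385 × 10^11.
Sum = 9.4515568 × 10^12.
SE = √(9.4515568 × 10^12) = 3.0743 × 10^6.

3.0743 × 10^6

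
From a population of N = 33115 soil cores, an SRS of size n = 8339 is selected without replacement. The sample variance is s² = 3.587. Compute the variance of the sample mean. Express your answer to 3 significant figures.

Under SRS without replacement, Var(ȳ) = (1 − f)·s²/n with f = n/N = 8339/33115 = 0.25181942.
Var(ȳ) = (1 − 0.25181942)·3.587/8339 = 0.74818058·4.301475 × 10^-4 = 3.2182801 × 10^-4.

3.22 × 10^-4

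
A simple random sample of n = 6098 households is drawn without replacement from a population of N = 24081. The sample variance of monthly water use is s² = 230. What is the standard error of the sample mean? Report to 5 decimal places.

0.16783

Under SRS without replacement, Var(ȳ) = (1 − f)·s²/n with f = n/N = 6098/24081 = 0.25322869.
Var(ȳ) = (1 − 0.25322869)·230/6098 = 0.74677131·0.037717284 = 0.028166186.
SE(ȳ) = √(0.028166186) = 0.16783.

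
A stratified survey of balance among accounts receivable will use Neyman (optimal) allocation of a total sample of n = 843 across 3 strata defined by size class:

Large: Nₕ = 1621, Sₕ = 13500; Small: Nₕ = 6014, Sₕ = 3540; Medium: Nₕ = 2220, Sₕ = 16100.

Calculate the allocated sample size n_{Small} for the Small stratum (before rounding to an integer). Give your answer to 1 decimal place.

Neyman allocation: nₕ = n·NₕSₕ / Σⱼ NⱼSⱼ.
Σ NⱼSⱼ = 1621·13500 + 6014·3540 + 2220·16100 = 7.891506 × 10^7.
n_{Small} = 843·6014·3540 / (7.891506 × 10^7) = 227.4.

227.4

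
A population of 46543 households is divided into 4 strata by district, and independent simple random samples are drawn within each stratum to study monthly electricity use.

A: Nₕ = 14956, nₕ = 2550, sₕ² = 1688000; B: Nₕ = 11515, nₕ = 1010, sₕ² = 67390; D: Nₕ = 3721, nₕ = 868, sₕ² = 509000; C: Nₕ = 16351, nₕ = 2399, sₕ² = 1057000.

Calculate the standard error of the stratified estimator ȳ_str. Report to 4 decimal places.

Var(ȳ_str) = Σₕ Wₕ²(1 − fₕ)sₕ²/nₕ with Wₕ = Nₕ/N, N = 46543.
A: Wₕ = 0.32133726; term = 0.32133726²·(1 − 0.17050013)·1688000/2550 = 56.698393.
B: Wₕ = 0.24740562; term = 0.24740562²·(1 − 0.08771168)·67390/1010 = 3.7258497.
D: Wₕ = 0.07994758; term = 0.07994758²·(1 − 0.23327063)·509000/868 = 2.8737617.
C: Wₕ = 0.35130954; term = 0.35130954²·(1 − 0.14671886)·1057000/2399 = 46.399872.
Sum = 109.69788.
SE = √(109.69788) = 10.4737.

10.4737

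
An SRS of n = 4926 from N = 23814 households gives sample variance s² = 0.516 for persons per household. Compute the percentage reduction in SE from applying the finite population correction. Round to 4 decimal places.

10.9412

f = n/N = 4926/23814 = 0.20685311.
SE_no-fpc = √(s²/n) = 0.01023476; SE_fpc = √((1−f)s²/n) = 0.0091149535.
Ratio = √(1−f) = 0.89058795. Reduction = 100·(1 − 0.89058795) = 10.9412%.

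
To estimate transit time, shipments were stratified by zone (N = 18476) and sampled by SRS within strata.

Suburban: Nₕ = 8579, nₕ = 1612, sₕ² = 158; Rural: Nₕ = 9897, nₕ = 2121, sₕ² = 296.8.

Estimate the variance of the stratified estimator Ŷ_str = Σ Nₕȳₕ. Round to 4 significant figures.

1.663 × 10^7

Var(Ŷ_str) = Σₕ Nₕ²(1 − fₕ)sₕ²/nₕ.
Suburban: 8579²·(1 − 1612/8579)·158/1612 = 5.8583394 × 10^6.
Rural: 9897²·(1 − 2121/9897)·296.8/2121 = 1.076919 × 10^7.
Sum = 1.6627529 × 10^7.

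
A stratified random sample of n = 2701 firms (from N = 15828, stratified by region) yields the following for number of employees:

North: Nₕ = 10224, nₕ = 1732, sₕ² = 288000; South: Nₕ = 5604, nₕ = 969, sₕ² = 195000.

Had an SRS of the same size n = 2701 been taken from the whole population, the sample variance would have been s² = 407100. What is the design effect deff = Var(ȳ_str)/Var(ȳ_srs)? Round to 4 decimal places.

Var(ȳ_str) = Σ Wₕ²(1−fₕ)sₕ²/nₕ with Wₕ = Nₕ/15828:
  North: (10224/15828)²·(1−1732/10224)·288000/1732 = 57.626646
  South: (5604/15828)²·(1−969/5604)·195000/969 = 20.864434
  → Var(ȳ_str) = 78.49108.
Var(ȳ_srs) = (1 − 2701/15828)·407100/2701 = 125.00171.
deff = 78.49108 / 125.00171 = 0.6279.

0.6279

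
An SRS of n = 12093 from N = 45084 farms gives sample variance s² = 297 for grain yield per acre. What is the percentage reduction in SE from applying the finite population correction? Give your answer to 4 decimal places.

f = n/N = 12093/45084 = 0.26823263.
SE_no-fpc = √(s²/n) = 0.15671523; SE_fpc = √((1−f)s²/n) = 0.13405954.
Ratio = √(1−f) = 0.85543402. Reduction = 100·(1 − 0.85543402) = 14.4566%.

14.4566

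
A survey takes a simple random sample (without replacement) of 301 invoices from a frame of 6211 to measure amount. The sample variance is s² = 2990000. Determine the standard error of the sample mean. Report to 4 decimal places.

Under SRS without replacement, Var(ȳ) = (1 − f)·s²/n with f = n/N = 301/6211 = 0.04846241.
Var(ȳ) = (1 − 0.04846241)·2990000/301 = 0.95153759·9933.5548 = 9452.1509.
SE(ȳ) = √(9452.1509) = 97.2222.

97.2222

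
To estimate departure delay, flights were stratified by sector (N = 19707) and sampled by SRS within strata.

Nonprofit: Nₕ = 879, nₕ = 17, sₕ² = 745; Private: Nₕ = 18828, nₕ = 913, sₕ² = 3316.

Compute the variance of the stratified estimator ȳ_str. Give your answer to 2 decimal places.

Var(ȳ_str) = Σₕ Wₕ²(1 − fₕ)sₕ²/nₕ with Wₕ = Nₕ/N, N = 19707.
Nonprofit: Wₕ = 0.04460344; term = 0.04460344²·(1 − 0.01934016)·745/17 = 0.08549928.
Private: Wₕ = 0.95539656; term = 0.95539656²·(1 − 0.04849161)·3316/913 = 3.1544505.
Sum = 3.2399498.

3.24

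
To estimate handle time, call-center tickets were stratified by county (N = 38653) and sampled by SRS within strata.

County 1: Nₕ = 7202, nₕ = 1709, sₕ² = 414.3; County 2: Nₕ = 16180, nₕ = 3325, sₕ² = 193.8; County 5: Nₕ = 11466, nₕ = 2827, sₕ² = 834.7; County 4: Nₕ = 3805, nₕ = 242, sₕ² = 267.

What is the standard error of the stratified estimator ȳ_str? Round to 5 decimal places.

Var(ȳ_str) = Σₕ Wₕ²(1 − fₕ)sₕ²/nₕ with Wₕ = Nₕ/N, N = 38653.
County 1: Wₕ = 0.18632448; term = 0.18632448²·(1 − 0.23729520)·414.3/1709 = 0.0064190266.
County 2: Wₕ = 0.41859623; term = 0.41859623²·(1 − 0.20550062)·193.8/3325 = 0.0081142112.
County 5: Wₕ = 0.29663933; term = 0.29663933²·(1 − 0.24655503)·834.7/2827 = 0.019575533.
County 4: Wₕ = 0.09843997; term = 0.09843997²·(1 − 0.06360053)·267/242 = 0.010011519.
Sum = 0.04412029.
SE = √(0.04412029) = 0.21005.

0.21005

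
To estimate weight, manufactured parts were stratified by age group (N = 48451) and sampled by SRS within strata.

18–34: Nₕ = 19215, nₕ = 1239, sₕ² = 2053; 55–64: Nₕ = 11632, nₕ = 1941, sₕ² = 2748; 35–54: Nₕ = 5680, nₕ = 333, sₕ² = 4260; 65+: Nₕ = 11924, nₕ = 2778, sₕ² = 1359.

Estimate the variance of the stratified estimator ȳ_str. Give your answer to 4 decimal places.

0.5000

Var(ȳ_str) = Σₕ Wₕ²(1 − fₕ)sₕ²/nₕ with Wₕ = Nₕ/N, N = 48451.
18–34: Wₕ = 0.39658624; term = 0.39658624²·(1 − 0.06448087)·2053/1239 = 0.24380668.
55–64: Wₕ = 0.24007760; term = 0.24007760²·(1 − 0.16686726)·2748/1941 = 0.067984309.
35–54: Wₕ = 0.11723184; term = 0.11723184²·(1 − 0.05862676)·4260/333 = 0.16550777.
65+: Wₕ = 0.24610431; term = 0.24610431²·(1 − 0.23297551)·1359/2778 = 0.022726622.
Sum = 0.50002538.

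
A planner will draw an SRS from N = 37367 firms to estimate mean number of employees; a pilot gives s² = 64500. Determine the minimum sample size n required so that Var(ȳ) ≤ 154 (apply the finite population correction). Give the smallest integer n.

Without fpc, n₀ = s²/D = 64500/154 = 418.8312.
With fpc, (1 − n/N)·s²/n ≤ D requires n ≥ n₀/(1 + n₀/N) = 418.8312/(1 + 418.8312/37367) = 414.1887.
Rounding up, n = 415.

415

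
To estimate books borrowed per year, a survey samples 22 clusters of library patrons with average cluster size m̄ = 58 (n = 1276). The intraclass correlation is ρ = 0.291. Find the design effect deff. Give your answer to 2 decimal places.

deff = 1 + (58 − 1)·0.291 = 1 + 16.587 = 17.587.

17.59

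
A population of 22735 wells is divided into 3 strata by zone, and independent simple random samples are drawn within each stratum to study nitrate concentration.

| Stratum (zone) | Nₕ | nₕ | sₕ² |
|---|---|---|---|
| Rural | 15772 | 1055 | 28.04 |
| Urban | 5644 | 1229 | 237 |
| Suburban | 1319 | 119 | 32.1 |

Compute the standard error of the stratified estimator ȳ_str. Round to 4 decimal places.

Var(ȳ_str) = Σₕ Wₕ²(1 − fₕ)sₕ²/nₕ with Wₕ = Nₕ/N, N = 22735.
Rural: Wₕ = 0.69373213; term = 0.69373213²·(1 − 0.06689069)·28.04/1055 = 0.01193553.
Urban: Wₕ = 0.24825159; term = 0.24825159²·(1 − 0.21775337)·237/1229 = 0.0092966024.
Suburban: Wₕ = 0.05801627; term = 0.05801627²·(1 − 0.09021986)·32.1/119 = 8.2602691 × 10^-4.
Sum = 0.022058159.
SE = √(0.022058159) = 0.1485.

0.1485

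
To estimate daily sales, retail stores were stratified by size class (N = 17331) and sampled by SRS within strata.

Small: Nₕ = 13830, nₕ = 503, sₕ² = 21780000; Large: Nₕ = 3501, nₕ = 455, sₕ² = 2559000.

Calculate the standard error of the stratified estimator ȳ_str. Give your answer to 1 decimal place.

Var(ȳ_str) = Σₕ Wₕ²(1 − fₕ)sₕ²/nₕ with Wₕ = Nₕ/N, N = 17331.
Small: Wₕ = 0.79799204; term = 0.79799204²·(1 − 0.03637021)·21780000/503 = 26570.347.
Large: Wₕ = 0.20200796; term = 0.20200796²·(1 − 0.12996287)·2559000/455 = 199.67958.
Sum = 26770.027.
SE = √(26770.027) = 163.6.

163.6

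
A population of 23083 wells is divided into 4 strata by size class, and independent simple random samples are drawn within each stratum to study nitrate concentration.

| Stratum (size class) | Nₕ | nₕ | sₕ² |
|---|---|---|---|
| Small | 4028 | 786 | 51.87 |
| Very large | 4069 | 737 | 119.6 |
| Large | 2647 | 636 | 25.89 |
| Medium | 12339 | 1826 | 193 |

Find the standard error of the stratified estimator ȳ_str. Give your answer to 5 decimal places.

Var(ȳ_str) = Σₕ Wₕ²(1 − fₕ)sₕ²/nₕ with Wₕ = Nₕ/N, N = 23083.
Small: Wₕ = 0.17450071; term = 0.17450071²·(1 − 0.19513406)·51.87/786 = 0.0016173785.
Very large: Wₕ = 0.17627691; term = 0.17627691²·(1 − 0.18112558)·119.6/737 = 0.0041292566.
Large: Wₕ = 0.11467314; term = 0.11467314²·(1 − 0.24027201)·25.89/636 = 4.066834 × 10^-4.
Medium: Wₕ = 0.53454924; term = 0.53454924²·(1 − 0.14798606)·193/1826 = 0.025732303.
Sum = 0.031885622.
SE = √(0.031885622) = 0.17857.

0.17857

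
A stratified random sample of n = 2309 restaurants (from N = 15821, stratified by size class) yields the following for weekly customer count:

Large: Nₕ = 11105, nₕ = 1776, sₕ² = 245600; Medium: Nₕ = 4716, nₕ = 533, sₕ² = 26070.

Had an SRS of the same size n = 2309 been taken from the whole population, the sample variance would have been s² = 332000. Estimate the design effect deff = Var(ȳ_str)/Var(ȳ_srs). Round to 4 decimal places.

Var(ȳ_str) = Σ Wₕ²(1−fₕ)sₕ²/nₕ with Wₕ = Nₕ/15821:
  Large: (11105/15821)²·(1−1776/11105)·245600/1776 = 57.236253
  Medium: (4716/15821)²·(1−533/4716)·26070/533 = 3.8548512
  → Var(ȳ_str) = 61.091104.
Var(ȳ_srs) = (1 − 2309/15821)·332000/2309 = 122.80042.
deff = 61.091104 / 122.80042 = 0.4975.

0.4975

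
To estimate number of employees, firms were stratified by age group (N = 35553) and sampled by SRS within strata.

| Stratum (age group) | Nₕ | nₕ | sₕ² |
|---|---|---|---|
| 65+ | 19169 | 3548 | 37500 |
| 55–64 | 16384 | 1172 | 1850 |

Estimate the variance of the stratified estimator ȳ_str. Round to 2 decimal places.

2.82

Var(ȳ_str) = Σₕ Wₕ²(1 − fₕ)sₕ²/nₕ with Wₕ = Nₕ/N, N = 35553.
65+: Wₕ = 0.53916688; term = 0.53916688²·(1 − 0.18509051)·37500/3548 = 2.5038219.
55–64: Wₕ = 0.46083312; term = 0.46083312²·(1 − 0.07153320)·1850/1172 = 0.31124176.
Sum = 2.8150637.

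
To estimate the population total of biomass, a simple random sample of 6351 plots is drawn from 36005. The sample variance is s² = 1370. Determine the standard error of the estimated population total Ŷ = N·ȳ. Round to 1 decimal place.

Var(Ŷ) = N²·Var(ȳ) = N²·(1 − n/N)·s²/n.
f = 6351/36005 = 0.17639217; Var(ȳ) = 0.82360783·1370/6351 = 0.17766379.
Var(Ŷ) = 36005² · 0.17766379 = 2.3031624 × 10^8.
SE(Ŷ) = √(2.3031624 × 10^8) = 15176.2.

15176.2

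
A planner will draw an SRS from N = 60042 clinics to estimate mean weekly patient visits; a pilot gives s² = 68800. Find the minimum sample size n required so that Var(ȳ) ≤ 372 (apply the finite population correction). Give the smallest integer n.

185

Without fpc, n₀ = s²/D = 68800/372 = 184.9462.
With fpc, (1 − n/N)·s²/n ≤ D requires n ≥ n₀/(1 + n₀/N) = 184.9462/(1 + 184.9462/60042) = 184.3783.
Rounding up, n = 185.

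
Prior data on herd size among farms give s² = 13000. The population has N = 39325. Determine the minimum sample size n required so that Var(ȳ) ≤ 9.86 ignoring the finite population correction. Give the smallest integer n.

1319

Without fpc, n₀ = s²/D = 13000/9.86 = 1318.4584.
Rounding up, n = 1319.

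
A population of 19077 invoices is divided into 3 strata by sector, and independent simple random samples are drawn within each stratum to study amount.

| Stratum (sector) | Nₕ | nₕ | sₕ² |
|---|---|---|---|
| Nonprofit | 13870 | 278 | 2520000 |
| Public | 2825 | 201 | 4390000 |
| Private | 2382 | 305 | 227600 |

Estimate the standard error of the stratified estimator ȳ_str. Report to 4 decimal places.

71.7681

Var(ȳ_str) = Σₕ Wₕ²(1 − fₕ)sₕ²/nₕ with Wₕ = Nₕ/N, N = 19077.
Nonprofit: Wₕ = 0.72705352; term = 0.72705352²·(1 − 0.02004326)·2520000/278 = 4695.6467.
Public: Wₕ = 0.14808408; term = 0.14808408²·(1 − 0.07115044)·4390000/201 = 444.8674.
Private: Wₕ = 0.12486240; term = 0.12486240²·(1 − 0.12804366)·227600/305 = 10.144497.
Sum = 5150.6586.
SE = √(5150.6586) = 71.7681.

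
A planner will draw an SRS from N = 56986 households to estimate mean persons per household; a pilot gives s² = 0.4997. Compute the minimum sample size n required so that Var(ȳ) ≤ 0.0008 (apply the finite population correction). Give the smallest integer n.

618

Without fpc, n₀ = s²/D = 0.4997/0.0008 = 624.6250.
With fpc, (1 − n/N)·s²/n ≤ D requires n ≥ n₀/(1 + n₀/N) = 624.6250/(1 + 624.6250/56986) = 617.8527.
Rounding up, n = 618.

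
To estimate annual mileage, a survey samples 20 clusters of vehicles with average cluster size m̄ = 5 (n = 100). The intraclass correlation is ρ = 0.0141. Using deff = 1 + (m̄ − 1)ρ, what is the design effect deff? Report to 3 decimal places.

deff = 1 + (5 − 1)·0.0141 = 1 + 0.0564 = 1.0564.

1.056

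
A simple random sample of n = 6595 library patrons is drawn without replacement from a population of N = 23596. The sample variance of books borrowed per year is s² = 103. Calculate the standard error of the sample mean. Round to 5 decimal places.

0.10608

Under SRS without replacement, Var(ȳ) = (1 − f)·s²/n with f = n/N = 6595/23596 = 0.27949652.
Var(ȳ) = (1 − 0.27949652)·103/6595 = 0.72050348·0.015617892 = 0.011252746.
SE(ȳ) = √(0.011252746) = 0.10608.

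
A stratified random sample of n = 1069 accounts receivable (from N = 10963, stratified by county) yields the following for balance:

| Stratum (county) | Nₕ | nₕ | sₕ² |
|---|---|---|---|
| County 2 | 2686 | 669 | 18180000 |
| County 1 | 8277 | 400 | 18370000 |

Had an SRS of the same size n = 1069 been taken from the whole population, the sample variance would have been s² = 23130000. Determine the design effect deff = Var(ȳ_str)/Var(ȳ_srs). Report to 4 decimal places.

Var(ȳ_str) = Σ Wₕ²(1−fₕ)sₕ²/nₕ with Wₕ = Nₕ/10963:
  County 2: (2686/10963)²·(1−669/2686)·18180000/669 = 1224.957
  County 1: (8277/10963)²·(1−400/8277)·18370000/400 = 24912.892
  → Var(ȳ_str) = 26137.849.
Var(ȳ_srs) = (1 − 1069/10963)·23130000/1069 = 19527.22.
deff = 26137.849 / 19527.22 = 1.3385.

1.3385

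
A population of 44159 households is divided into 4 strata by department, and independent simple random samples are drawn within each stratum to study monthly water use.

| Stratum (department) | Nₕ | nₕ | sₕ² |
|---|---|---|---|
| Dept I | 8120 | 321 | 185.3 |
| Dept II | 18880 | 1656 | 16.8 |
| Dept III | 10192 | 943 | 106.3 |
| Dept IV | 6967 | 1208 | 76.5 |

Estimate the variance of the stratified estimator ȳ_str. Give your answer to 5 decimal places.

0.02719

Var(ȳ_str) = Σₕ Wₕ²(1 − fₕ)sₕ²/nₕ with Wₕ = Nₕ/N, N = 44159.
Dept I: Wₕ = 0.18388098; term = 0.18388098²·(1 − 0.03953202)·185.3/321 = 0.018746788.
Dept II: Wₕ = 0.42754591; term = 0.42754591²·(1 − 0.08771186)·16.8/1656 = 0.0016917902.
Dept III: Wₕ = 0.23080233; term = 0.23080233²·(1 − 0.09252355)·106.3/943 = 0.0054492572.
Dept IV: Wₕ = 0.15777078; term = 0.15777078²·(1 − 0.17338883)·76.5/1208 = 0.0013030135.
Sum = 0.027190849.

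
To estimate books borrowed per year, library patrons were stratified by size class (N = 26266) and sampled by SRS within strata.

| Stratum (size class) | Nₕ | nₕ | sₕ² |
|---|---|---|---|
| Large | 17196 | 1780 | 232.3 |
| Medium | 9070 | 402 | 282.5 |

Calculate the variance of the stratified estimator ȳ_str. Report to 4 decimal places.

Var(ȳ_str) = Σₕ Wₕ²(1 − fₕ)sₕ²/nₕ with Wₕ = Nₕ/N, N = 26266.
Large: Wₕ = 0.65468667; term = 0.65468667²·(1 − 0.10351244)·232.3/1780 = 0.050146481.
Medium: Wₕ = 0.34531333; term = 0.34531333²·(1 − 0.04432194)·282.5/402 = 0.080081225.
Sum = 0.13022771.

0.1302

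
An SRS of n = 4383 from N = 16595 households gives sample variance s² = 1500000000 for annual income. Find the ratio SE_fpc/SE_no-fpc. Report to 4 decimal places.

f = n/N = 4383/16595 = 0.26411570.
SE_no-fpc = √(s²/n) = 585.00543; SE_fpc = √((1−f)s²/n) = 501.83929.
Ratio = √(1−f) = 0.85783699.

0.8578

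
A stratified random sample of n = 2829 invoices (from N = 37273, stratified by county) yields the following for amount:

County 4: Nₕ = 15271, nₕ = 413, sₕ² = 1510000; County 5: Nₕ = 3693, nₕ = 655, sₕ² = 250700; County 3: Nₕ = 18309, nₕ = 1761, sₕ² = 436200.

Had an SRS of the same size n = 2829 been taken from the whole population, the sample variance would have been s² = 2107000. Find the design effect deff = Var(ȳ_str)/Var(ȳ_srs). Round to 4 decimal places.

0.9506

Var(ȳ_str) = Σ Wₕ²(1−fₕ)sₕ²/nₕ with Wₕ = Nₕ/37273:
  County 4: (15271/37273)²·(1−413/15271)·1510000/413 = 597.12606
  County 5: (3693/37273)²·(1−655/3693)·250700/655 = 3.090946
  County 3: (18309/37273)²·(1−1761/18309)·436200/1761 = 54.01915
  → Var(ȳ_str) = 654.23616.
Var(ȳ_srs) = (1 − 2829/37273)·2107000/2829 = 688.25729.
deff = 654.23616 / 688.25729 = 0.9506.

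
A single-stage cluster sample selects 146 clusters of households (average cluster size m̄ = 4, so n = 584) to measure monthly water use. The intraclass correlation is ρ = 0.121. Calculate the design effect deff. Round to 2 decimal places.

1.36

deff = 1 + (4 − 1)·0.121 = 1 + 0.363 = 1.363.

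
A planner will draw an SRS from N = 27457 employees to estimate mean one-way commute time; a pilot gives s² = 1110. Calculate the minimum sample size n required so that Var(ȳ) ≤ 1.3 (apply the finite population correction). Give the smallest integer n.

829

Without fpc, n₀ = s²/D = 1110/1.3 = 853.8462.
With fpc, (1 − n/N)·s²/n ≤ D requires n ≥ n₀/(1 + n₀/N) = 853.8462/(1 + 853.8462/27457) = 828.0945.
Rounding up, n = 829.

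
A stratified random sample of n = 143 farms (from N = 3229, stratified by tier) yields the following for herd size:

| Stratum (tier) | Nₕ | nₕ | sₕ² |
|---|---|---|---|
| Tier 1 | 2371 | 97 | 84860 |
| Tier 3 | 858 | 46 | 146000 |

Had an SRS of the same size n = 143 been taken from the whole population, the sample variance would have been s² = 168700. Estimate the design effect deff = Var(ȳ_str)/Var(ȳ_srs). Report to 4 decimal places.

Var(ȳ_str) = Σ Wₕ²(1−fₕ)sₕ²/nₕ with Wₕ = Nₕ/3229:
  Tier 1: (2371/3229)²·(1−97/2371)·84860/97 = 452.3944
  Tier 3: (858/3229)²·(1−46/858)·146000/46 = 212.08124
  → Var(ȳ_str) = 664.47564.
Var(ȳ_srs) = (1 − 143/3229)·168700/143 = 1127.475.
deff = 664.47564 / 1127.475 = 0.5893.

0.5893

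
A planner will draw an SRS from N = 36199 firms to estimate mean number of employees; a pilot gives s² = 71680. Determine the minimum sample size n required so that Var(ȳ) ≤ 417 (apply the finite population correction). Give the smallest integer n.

172

Without fpc, n₀ = s²/D = 71680/417 = 171.8945.
With fpc, (1 − n/N)·s²/n ≤ D requires n ≥ n₀/(1 + n₀/N) = 171.8945/(1 + 171.8945/36199) = 171.0821.
Rounding up, n = 172.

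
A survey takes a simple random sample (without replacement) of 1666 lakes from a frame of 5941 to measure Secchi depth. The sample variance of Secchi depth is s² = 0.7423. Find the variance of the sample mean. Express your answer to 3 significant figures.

3.21 × 10^-4

Under SRS without replacement, Var(ȳ) = (1 − f)·s²/n with f = n/N = 1666/5941 = 0.28042417.
Var(ȳ) = (1 − 0.28042417)·0.7423/1666 = 0.71957583·4.4555822 × 10^-4 = 3.2061293 × 10^-4.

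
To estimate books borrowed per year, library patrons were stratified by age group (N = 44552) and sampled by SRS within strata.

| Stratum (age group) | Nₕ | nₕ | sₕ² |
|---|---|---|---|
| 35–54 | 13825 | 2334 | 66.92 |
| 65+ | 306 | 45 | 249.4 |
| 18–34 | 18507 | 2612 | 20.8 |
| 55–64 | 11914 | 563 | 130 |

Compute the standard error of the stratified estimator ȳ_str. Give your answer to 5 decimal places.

0.13939

Var(ȳ_str) = Σₕ Wₕ²(1 − fₕ)sₕ²/nₕ with Wₕ = Nₕ/N, N = 44552.
35–54: Wₕ = 0.31031155; term = 0.31031155²·(1 − 0.16882459)·66.92/2334 = 0.0022947936.
65+: Wₕ = 0.00686838; term = 0.00686838²·(1 − 0.14705882)·249.4/45 = 2.2300339 × 10^-4.
18–34: Wₕ = 0.41540223; term = 0.41540223²·(1 − 0.14113579)·20.8/2612 = 0.001180191.
55–64: Wₕ = 0.26741785; term = 0.26741785²·(1 − 0.04725533)·130/563 = 0.015732302.
Sum = 0.01943029.
SE = √(0.01943029) = 0.13939.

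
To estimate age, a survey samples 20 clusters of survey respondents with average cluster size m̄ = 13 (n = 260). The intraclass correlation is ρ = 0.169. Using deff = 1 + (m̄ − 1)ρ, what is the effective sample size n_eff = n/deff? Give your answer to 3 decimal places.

85.865

deff = 1 + (13 − 1)·0.169 = 1 + 2.028 = 3.028.
n_eff = 260 / 3.028 = 85.865.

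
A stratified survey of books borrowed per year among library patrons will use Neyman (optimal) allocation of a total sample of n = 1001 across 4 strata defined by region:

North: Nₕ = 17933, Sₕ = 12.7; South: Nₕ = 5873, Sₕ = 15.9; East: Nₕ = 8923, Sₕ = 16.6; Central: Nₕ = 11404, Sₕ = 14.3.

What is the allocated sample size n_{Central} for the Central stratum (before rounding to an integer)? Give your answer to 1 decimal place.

258.2

Neyman allocation: nₕ = n·NₕSₕ / Σⱼ NⱼSⱼ.
Σ NⱼSⱼ = 17933·12.7 + 5873·15.9 + 8923·16.6 + 11404·14.3 = 632328.8.
n_{Central} = 1001·11404·14.3 / 632328.8 = 258.2.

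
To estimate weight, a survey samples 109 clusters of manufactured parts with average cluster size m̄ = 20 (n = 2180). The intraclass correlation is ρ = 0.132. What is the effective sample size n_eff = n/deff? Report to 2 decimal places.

deff = 1 + (20 − 1)·0.132 = 1 + 2.508 = 3.508.
n_eff = 2180 / 3.508 = 621.44.

621.44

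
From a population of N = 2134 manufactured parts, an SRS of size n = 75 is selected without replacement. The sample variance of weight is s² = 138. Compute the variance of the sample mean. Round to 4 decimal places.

1.7753

Under SRS without replacement, Var(ȳ) = (1 − f)·s²/n with f = n/N = 75/2134 = 0.03514527.
Var(ȳ) = (1 − 0.03514527)·138/75 = 0.96485473·1.84 = 1.7753327.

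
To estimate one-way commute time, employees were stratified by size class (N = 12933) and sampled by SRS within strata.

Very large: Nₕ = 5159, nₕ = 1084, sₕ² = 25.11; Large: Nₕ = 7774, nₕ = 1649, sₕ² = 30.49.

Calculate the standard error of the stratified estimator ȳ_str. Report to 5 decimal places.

0.09042

Var(ȳ_str) = Σₕ Wₕ²(1 − fₕ)sₕ²/nₕ with Wₕ = Nₕ/N, N = 12933.
Very large: Wₕ = 0.39890203; term = 0.39890203²·(1 − 0.21011824)·25.11/1084 = 0.002911468.
Large: Wₕ = 0.60109797; term = 0.60109797²·(1 − 0.21211731)·30.49/1649 = 0.0052636723.
Sum = 0.0081751403.
SE = √(0.0081751403) = 0.09042.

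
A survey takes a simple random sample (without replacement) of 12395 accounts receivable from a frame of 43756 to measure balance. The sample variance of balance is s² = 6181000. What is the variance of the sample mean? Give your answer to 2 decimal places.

357.41

Under SRS without replacement, Var(ȳ) = (1 − f)·s²/n with f = n/N = 12395/43756 = 0.28327544.
Var(ȳ) = (1 − 0.28327544)·6181000/12395 = 0.71672456·498.66882 = 357.40819.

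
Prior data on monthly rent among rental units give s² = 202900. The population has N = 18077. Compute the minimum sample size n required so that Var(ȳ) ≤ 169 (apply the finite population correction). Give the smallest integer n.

Without fpc, n₀ = s²/D = 202900/169 = 1200.5917.
With fpc, (1 − n/N)·s²/n ≤ D requires n ≥ n₀/(1 + n₀/N) = 1200.5917/(1 + 1200.5917/18077) = 1125.8199.
Rounding up, n = 1126.

1126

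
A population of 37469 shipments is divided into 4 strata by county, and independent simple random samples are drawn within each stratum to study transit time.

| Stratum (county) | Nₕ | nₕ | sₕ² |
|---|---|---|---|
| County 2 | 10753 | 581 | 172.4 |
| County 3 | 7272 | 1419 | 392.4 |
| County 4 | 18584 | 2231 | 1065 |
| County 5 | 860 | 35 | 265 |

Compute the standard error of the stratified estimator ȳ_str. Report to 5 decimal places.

Var(ȳ_str) = Σₕ Wₕ²(1 − fₕ)sₕ²/nₕ with Wₕ = Nₕ/N, N = 37469.
County 2: Wₕ = 0.28698391; term = 0.28698391²·(1 − 0.05403143)·172.4/581 = 0.023118142.
County 3: Wₕ = 0.19408044; term = 0.19408044²·(1 − 0.19513201)·392.4/1419 = 0.0083836819.
County 4: Wₕ = 0.49598335; term = 0.49598335²·(1 − 0.12004950)·1065/2231 = 0.10333382.
County 5: Wₕ = 0.02295231; term = 0.02295231²·(1 − 0.04069767)·265/35 = 0.0038263617.
Sum = 0.13866201.
SE = √(0.13866201) = 0.37237.

0.37237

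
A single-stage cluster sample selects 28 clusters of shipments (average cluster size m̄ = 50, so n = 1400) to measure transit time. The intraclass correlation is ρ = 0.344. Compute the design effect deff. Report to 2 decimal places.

17.86

deff = 1 + (50 − 1)·0.344 = 1 + 16.856 = 17.856.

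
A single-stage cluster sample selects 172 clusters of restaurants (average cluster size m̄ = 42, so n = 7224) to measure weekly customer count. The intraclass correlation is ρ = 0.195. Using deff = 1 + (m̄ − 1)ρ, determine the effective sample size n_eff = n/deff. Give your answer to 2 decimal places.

803.11

deff = 1 + (42 − 1)·0.195 = 1 + 7.995 = 8.995.
n_eff = 7224 / 8.995 = 803.11.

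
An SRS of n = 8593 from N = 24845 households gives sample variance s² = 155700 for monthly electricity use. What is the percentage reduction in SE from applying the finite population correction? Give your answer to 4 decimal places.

f = n/N = 8593/24845 = 0.34586436.
SE_no-fpc = √(s²/n) = 4.2566888; SE_fpc = √((1−f)s²/n) = 3.4427525.
Ratio = √(1−f) = 0.80878652. Reduction = 100·(1 − 0.80878652) = 19.1213%.

19.1213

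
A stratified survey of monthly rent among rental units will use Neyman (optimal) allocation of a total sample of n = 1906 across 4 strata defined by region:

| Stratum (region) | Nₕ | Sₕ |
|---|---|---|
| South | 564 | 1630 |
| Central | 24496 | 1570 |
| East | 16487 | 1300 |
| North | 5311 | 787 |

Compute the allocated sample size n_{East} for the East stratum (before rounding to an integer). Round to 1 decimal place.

Neyman allocation: nₕ = n·NₕSₕ / Σⱼ NⱼSⱼ.
Σ NⱼSⱼ = 564·1630 + 24496·1570 + 16487·1300 + 5311·787 = 6.4990897 × 10^7.
n_{East} = 1906·16487·1300 / (6.4990897 × 10^7) = 628.6.

628.6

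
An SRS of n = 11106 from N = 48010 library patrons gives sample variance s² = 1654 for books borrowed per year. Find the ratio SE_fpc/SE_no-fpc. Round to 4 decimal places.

0.8767

f = n/N = 11106/48010 = 0.23132681.
SE_no-fpc = √(s²/n) = 0.38591256; SE_fpc = √((1−f)s²/n) = 0.33834502.
Ratio = √(1−f) = 0.87674009.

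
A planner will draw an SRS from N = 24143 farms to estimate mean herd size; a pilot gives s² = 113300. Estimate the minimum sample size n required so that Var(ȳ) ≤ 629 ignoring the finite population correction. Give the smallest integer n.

Without fpc, n₀ = s²/D = 113300/629 = 180.1272.
Rounding up, n = 181.

181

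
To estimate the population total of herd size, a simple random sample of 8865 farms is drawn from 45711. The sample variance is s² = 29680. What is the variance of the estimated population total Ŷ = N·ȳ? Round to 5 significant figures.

5.6389 × 10^9

Var(Ŷ) = N²·Var(ȳ) = N²·(1 − n/N)·s²/n.
f = 8865/45711 = 0.19393581; Var(ȳ) = 0.80606419·29680/8865 = 2.6987011.
Var(Ŷ) = 45711² · 2.6987011 = 5.6389239 × 10^9.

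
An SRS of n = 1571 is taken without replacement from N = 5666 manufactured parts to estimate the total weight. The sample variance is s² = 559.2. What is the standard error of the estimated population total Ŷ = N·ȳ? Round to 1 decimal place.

Var(Ŷ) = N²·Var(ȳ) = N²·(1 − n/N)·s²/n.
f = 1571/5666 = 0.27726791; Var(ȳ) = 0.72273209·559.2/1571 = 0.25725766.
Var(Ŷ) = 5666² · 0.25725766 = 8.2588857 × 10^6.
SE(Ŷ) = √(8.2588857 × 10^6) = 2873.8.

2873.8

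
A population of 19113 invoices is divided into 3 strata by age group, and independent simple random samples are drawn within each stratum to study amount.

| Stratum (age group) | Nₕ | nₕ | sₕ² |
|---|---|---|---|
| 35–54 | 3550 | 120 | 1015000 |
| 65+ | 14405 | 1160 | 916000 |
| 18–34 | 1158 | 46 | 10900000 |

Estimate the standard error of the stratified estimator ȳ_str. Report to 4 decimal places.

39.1104

Var(ȳ_str) = Σₕ Wₕ²(1 − fₕ)sₕ²/nₕ with Wₕ = Nₕ/N, N = 19113.
35–54: Wₕ = 0.18573746; term = 0.18573746²·(1 − 0.03380282)·1015000/120 = 281.93536.
65+: Wₕ = 0.75367551; term = 0.75367551²·(1 − 0.08052759)·916000/1160 = 412.42501.
18–34: Wₕ = 0.06058704; term = 0.06058704²·(1 − 0.03972366)·10900000/46 = 835.26502.
Sum = 1529.6254.
SE = √(1529.6254) = 39.1104.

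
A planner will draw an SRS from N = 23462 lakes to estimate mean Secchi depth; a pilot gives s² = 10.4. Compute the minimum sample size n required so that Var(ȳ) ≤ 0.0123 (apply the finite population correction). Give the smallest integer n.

Without fpc, n₀ = s²/D = 10.4/0.0123 = 845.5285.
With fpc, (1 − n/N)·s²/n ≤ D requires n ≥ n₀/(1 + n₀/N) = 845.5285/(1 + 845.5285/23462) = 816.1171.
Rounding up, n = 817.

817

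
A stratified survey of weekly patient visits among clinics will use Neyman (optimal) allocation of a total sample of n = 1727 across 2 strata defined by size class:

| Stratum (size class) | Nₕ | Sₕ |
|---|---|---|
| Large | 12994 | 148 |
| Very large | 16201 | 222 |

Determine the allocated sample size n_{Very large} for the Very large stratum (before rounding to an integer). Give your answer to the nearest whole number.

Neyman allocation: nₕ = n·NₕSₕ / Σⱼ NⱼSⱼ.
Σ NⱼSⱼ = 12994·148 + 16201·222 = 5.519734 × 10^6.
n_{Very large} = 1727·16201·222 / (5.519734 × 10^6) = 1125.

1125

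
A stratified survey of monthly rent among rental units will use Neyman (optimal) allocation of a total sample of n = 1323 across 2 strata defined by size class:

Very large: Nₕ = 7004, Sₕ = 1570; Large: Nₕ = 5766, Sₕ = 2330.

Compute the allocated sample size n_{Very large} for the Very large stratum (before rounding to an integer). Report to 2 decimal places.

Neyman allocation: nₕ = n·NₕSₕ / Σⱼ NⱼSⱼ.
Σ NⱼSⱼ = 7004·1570 + 5766·2330 = 2.443106 × 10^7.
n_{Very large} = 1323·7004·1570 / (2.443106 × 10^7) = 595.47.

595.47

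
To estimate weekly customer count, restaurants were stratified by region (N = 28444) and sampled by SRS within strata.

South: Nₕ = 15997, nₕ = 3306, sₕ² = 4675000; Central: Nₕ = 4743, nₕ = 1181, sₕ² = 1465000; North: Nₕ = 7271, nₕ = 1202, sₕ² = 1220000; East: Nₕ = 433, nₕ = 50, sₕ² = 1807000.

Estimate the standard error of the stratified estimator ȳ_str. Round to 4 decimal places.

21.0597

Var(ȳ_str) = Σₕ Wₕ²(1 − fₕ)sₕ²/nₕ with Wₕ = Nₕ/N, N = 28444.
South: Wₕ = 0.56240332; term = 0.56240332²·(1 − 0.20666375)·4675000/3306 = 354.83938.
Central: Wₕ = 0.16674870; term = 0.16674870²·(1 − 0.24899852)·1465000/1181 = 25.9032.
North: Wₕ = 0.25562509; term = 0.25562509²·(1 − 0.16531426)·1220000/1202 = 55.358626.
East: Wₕ = 0.01522289; term = 0.01522289²·(1 − 0.11547344)·1807000/50 = 7.4078722.
Sum = 443.50908.
SE = √(443.50908) = 21.0597.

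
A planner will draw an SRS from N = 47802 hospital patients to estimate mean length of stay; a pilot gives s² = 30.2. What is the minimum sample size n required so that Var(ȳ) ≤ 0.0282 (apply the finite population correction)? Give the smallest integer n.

1048

Without fpc, n₀ = s²/D = 30.2/0.0282 = 1070.9220.
With fpc, (1 − n/N)·s²/n ≤ D requires n ≥ n₀/(1 + n₀/N) = 1070.9220/(1 + 1070.9220/47802) = 1047.4556.
Rounding up, n = 1048.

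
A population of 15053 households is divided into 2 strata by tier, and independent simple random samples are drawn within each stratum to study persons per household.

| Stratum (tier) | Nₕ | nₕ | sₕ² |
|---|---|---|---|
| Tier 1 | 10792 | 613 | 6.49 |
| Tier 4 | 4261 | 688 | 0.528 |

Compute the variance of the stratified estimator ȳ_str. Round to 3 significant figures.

0.00518

Var(ȳ_str) = Σₕ Wₕ²(1 − fₕ)sₕ²/nₕ with Wₕ = Nₕ/N, N = 15053.
Tier 1: Wₕ = 0.71693350; term = 0.71693350²·(1 − 0.05680133)·6.49/613 = 0.0051326914.
Tier 4: Wₕ = 0.28306650; term = 0.28306650²·(1 − 0.16146444)·0.528/688 = 5.1563681 × 10^-5.
Sum = 0.0051842551.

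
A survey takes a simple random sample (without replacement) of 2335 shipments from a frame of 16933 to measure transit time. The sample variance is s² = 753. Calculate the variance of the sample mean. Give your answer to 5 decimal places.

0.27801

Under SRS without replacement, Var(ȳ) = (1 − f)·s²/n with f = n/N = 2335/16933 = 0.13789642.
Var(ȳ) = (1 − 0.13789642)·753/2335 = 0.86210358·0.32248394 = 0.27801456.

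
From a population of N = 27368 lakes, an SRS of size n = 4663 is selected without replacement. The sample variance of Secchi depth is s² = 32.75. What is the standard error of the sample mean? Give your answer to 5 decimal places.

Under SRS without replacement, Var(ȳ) = (1 − f)·s²/n with f = n/N = 4663/27368 = 0.17038147.
Var(ȳ) = (1 − 0.17038147)·32.75/4663 = 0.82961853·0.0070233755 = 0.0058267225.
SE(ȳ) = √(0.0058267225) = 0.07633.

0.07633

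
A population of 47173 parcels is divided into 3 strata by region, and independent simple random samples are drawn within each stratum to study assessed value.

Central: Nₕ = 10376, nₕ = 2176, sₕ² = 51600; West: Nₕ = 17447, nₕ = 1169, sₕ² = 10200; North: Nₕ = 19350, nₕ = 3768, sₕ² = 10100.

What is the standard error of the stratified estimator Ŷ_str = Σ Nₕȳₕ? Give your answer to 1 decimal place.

72827.4

Var(Ŷ_str) = Σₕ Nₕ²(1 − fₕ)sₕ²/nₕ.
Central: 10376²·(1 − 2176/10376)·51600/2176 = 2.0175979 × 10^9.
West: 17447²·(1 − 1169/17447)·10200/1169 = 2.4780352 × 10^9.
North: 19350²·(1 − 3768/19350)·10100/3768 = 8.0819219 × 10^8.
Sum = 5.3038253 × 10^9.
SE = √(5.3038253 × 10^9) = 72827.4.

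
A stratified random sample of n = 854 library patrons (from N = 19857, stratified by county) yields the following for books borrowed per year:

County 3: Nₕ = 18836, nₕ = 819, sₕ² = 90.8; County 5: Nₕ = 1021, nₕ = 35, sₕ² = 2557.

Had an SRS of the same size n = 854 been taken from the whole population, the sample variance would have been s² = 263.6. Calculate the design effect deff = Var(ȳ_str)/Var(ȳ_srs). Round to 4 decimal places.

Var(ȳ_str) = Σ Wₕ²(1−fₕ)sₕ²/nₕ with Wₕ = Nₕ/19857:
  County 3: (18836/19857)²·(1−819/18836)·90.8/819 = 0.095421411
  County 5: (1021/19857)²·(1−35/1021)·2557/35 = 0.18652544
  → Var(ȳ_str) = 0.28194685.
Var(ȳ_srs) = (1 − 854/19857)·263.6/854 = 0.29539019.
deff = 0.28194685 / 0.29539019 = 0.9545.

0.9545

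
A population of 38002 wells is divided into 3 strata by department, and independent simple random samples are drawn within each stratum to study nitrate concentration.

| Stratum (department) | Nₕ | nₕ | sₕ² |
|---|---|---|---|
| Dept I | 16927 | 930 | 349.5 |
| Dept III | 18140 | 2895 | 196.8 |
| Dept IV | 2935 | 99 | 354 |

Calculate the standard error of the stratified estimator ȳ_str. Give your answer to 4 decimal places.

Var(ȳ_str) = Σₕ Wₕ²(1 − fₕ)sₕ²/nₕ with Wₕ = Nₕ/N, N = 38002.
Dept I: Wₕ = 0.44542393; term = 0.44542393²·(1 − 0.05494181)·349.5/930 = 0.070464417.
Dept III: Wₕ = 0.47734330; term = 0.47734330²·(1 − 0.15959206)·196.8/2895 = 0.013017522.
Dept IV: Wₕ = 0.07723278; term = 0.07723278²·(1 − 0.03373083)·354/99 = 0.020609597.
Sum = 0.10409154.
SE = √(0.10409154) = 0.3226.

0.3226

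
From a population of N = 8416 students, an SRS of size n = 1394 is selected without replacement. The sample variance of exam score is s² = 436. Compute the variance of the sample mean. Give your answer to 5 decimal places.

0.26096

Under SRS without replacement, Var(ȳ) = (1 − f)·s²/n with f = n/N = 1394/8416 = 0.16563688.
Var(ȳ) = (1 − 0.16563688)·436/1394 = 0.83436312·0.31276901 = 0.26096293.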